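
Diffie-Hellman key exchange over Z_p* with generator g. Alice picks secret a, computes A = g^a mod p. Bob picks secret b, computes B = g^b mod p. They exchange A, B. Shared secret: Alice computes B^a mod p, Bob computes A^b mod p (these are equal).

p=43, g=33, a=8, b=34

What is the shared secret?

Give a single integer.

A = 33^8 mod 43  (bits of 8 = 1000)
  bit 0 = 1: r = r^2 * 33 mod 43 = 1^2 * 33 = 1*33 = 33
  bit 1 = 0: r = r^2 mod 43 = 33^2 = 14
  bit 2 = 0: r = r^2 mod 43 = 14^2 = 24
  bit 3 = 0: r = r^2 mod 43 = 24^2 = 17
  -> A = 17
B = 33^34 mod 43  (bits of 34 = 100010)
  bit 0 = 1: r = r^2 * 33 mod 43 = 1^2 * 33 = 1*33 = 33
  bit 1 = 0: r = r^2 mod 43 = 33^2 = 14
  bit 2 = 0: r = r^2 mod 43 = 14^2 = 24
  bit 3 = 0: r = r^2 mod 43 = 24^2 = 17
  bit 4 = 1: r = r^2 * 33 mod 43 = 17^2 * 33 = 31*33 = 34
  bit 5 = 0: r = r^2 mod 43 = 34^2 = 38
  -> B = 38
s = B^a = 38^8 mod 43  (bits of 8 = 1000)
  bit 0 = 1: r = r^2 * 38 mod 43 = 1^2 * 38 = 1*38 = 38
  bit 1 = 0: r = r^2 mod 43 = 38^2 = 25
  bit 2 = 0: r = r^2 mod 43 = 25^2 = 23
  bit 3 = 0: r = r^2 mod 43 = 23^2 = 13
  -> s = B^a = 13

Answer: 13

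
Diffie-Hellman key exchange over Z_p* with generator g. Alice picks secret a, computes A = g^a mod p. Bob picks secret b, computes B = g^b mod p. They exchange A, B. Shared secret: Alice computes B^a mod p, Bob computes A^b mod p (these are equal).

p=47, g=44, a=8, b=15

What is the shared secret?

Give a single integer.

Answer: 8

Derivation:
A = 44^8 mod 47  (bits of 8 = 1000)
  bit 0 = 1: r = r^2 * 44 mod 47 = 1^2 * 44 = 1*44 = 44
  bit 1 = 0: r = r^2 mod 47 = 44^2 = 9
  bit 2 = 0: r = r^2 mod 47 = 9^2 = 34
  bit 3 = 0: r = r^2 mod 47 = 34^2 = 28
  -> A = 28
B = 44^15 mod 47  (bits of 15 = 1111)
  bit 0 = 1: r = r^2 * 44 mod 47 = 1^2 * 44 = 1*44 = 44
  bit 1 = 1: r = r^2 * 44 mod 47 = 44^2 * 44 = 9*44 = 20
  bit 2 = 1: r = r^2 * 44 mod 47 = 20^2 * 44 = 24*44 = 22
  bit 3 = 1: r = r^2 * 44 mod 47 = 22^2 * 44 = 14*44 = 5
  -> B = 5
s = B^a = 5^8 mod 47  (bits of 8 = 1000)
  bit 0 = 1: r = r^2 * 5 mod 47 = 1^2 * 5 = 1*5 = 5
  bit 1 = 0: r = r^2 mod 47 = 5^2 = 25
  bit 2 = 0: r = r^2 mod 47 = 25^2 = 14
  bit 3 = 0: r = r^2 mod 47 = 14^2 = 8
  -> s = B^a = 8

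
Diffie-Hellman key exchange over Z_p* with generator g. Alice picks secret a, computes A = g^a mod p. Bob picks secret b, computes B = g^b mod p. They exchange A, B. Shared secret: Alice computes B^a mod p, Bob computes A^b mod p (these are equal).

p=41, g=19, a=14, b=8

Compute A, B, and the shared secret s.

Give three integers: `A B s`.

Answer: 39 37 10

Derivation:
A = 19^14 mod 41  (bits of 14 = 1110)
  bit 0 = 1: r = r^2 * 19 mod 41 = 1^2 * 19 = 1*19 = 19
  bit 1 = 1: r = r^2 * 19 mod 41 = 19^2 * 19 = 33*19 = 12
  bit 2 = 1: r = r^2 * 19 mod 41 = 12^2 * 19 = 21*19 = 30
  bit 3 = 0: r = r^2 mod 41 = 30^2 = 39
  -> A = 39
B = 19^8 mod 41  (bits of 8 = 1000)
  bit 0 = 1: r = r^2 * 19 mod 41 = 1^2 * 19 = 1*19 = 19
  bit 1 = 0: r = r^2 mod 41 = 19^2 = 33
  bit 2 = 0: r = r^2 mod 41 = 33^2 = 23
  bit 3 = 0: r = r^2 mod 41 = 23^2 = 37
  -> B = 37
s = B^a = 37^14 mod 41  (bits of 14 = 1110)
  bit 0 = 1: r = r^2 * 37 mod 41 = 1^2 * 37 = 1*37 = 37
  bit 1 = 1: r = r^2 * 37 mod 41 = 37^2 * 37 = 16*37 = 18
  bit 2 = 1: r = r^2 * 37 mod 41 = 18^2 * 37 = 37*37 = 16
  bit 3 = 0: r = r^2 mod 41 = 16^2 = 10
  -> s = B^a = 10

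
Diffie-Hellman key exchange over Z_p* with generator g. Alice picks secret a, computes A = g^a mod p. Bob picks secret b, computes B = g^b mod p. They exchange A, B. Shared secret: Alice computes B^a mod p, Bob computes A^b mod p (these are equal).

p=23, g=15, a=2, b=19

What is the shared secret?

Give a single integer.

Answer: 16

Derivation:
A = 15^2 mod 23  (bits of 2 = 10)
  bit 0 = 1: r = r^2 * 15 mod 23 = 1^2 * 15 = 1*15 = 15
  bit 1 = 0: r = r^2 mod 23 = 15^2 = 18
  -> A = 18
B = 15^19 mod 23  (bits of 19 = 10011)
  bit 0 = 1: r = r^2 * 15 mod 23 = 1^2 * 15 = 1*15 = 15
  bit 1 = 0: r = r^2 mod 23 = 15^2 = 18
  bit 2 = 0: r = r^2 mod 23 = 18^2 = 2
  bit 3 = 1: r = r^2 * 15 mod 23 = 2^2 * 15 = 4*15 = 14
  bit 4 = 1: r = r^2 * 15 mod 23 = 14^2 * 15 = 12*15 = 19
  -> B = 19
s = B^a = 19^2 mod 23  (bits of 2 = 10)
  bit 0 = 1: r = r^2 * 19 mod 23 = 1^2 * 19 = 1*19 = 19
  bit 1 = 0: r = r^2 mod 23 = 19^2 = 16
  -> s = B^a = 16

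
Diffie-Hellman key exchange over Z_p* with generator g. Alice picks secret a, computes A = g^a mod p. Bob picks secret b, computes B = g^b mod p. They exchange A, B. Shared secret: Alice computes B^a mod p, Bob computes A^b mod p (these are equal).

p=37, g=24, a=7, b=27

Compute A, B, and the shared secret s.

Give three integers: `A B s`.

A = 24^7 mod 37  (bits of 7 = 111)
  bit 0 = 1: r = r^2 * 24 mod 37 = 1^2 * 24 = 1*24 = 24
  bit 1 = 1: r = r^2 * 24 mod 37 = 24^2 * 24 = 21*24 = 23
  bit 2 = 1: r = r^2 * 24 mod 37 = 23^2 * 24 = 11*24 = 5
  -> A = 5
B = 24^27 mod 37  (bits of 27 = 11011)
  bit 0 = 1: r = r^2 * 24 mod 37 = 1^2 * 24 = 1*24 = 24
  bit 1 = 1: r = r^2 * 24 mod 37 = 24^2 * 24 = 21*24 = 23
  bit 2 = 0: r = r^2 mod 37 = 23^2 = 11
  bit 3 = 1: r = r^2 * 24 mod 37 = 11^2 * 24 = 10*24 = 18
  bit 4 = 1: r = r^2 * 24 mod 37 = 18^2 * 24 = 28*24 = 6
  -> B = 6
s = B^a = 6^7 mod 37  (bits of 7 = 111)
  bit 0 = 1: r = r^2 * 6 mod 37 = 1^2 * 6 = 1*6 = 6
  bit 1 = 1: r = r^2 * 6 mod 37 = 6^2 * 6 = 36*6 = 31
  bit 2 = 1: r = r^2 * 6 mod 37 = 31^2 * 6 = 36*6 = 31
  -> s = B^a = 31

Answer: 5 6 31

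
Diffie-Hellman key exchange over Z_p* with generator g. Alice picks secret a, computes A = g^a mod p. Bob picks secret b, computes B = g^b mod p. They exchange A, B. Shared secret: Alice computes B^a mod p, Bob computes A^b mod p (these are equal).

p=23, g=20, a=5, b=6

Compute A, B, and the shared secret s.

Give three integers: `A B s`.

Answer: 10 16 6

Derivation:
A = 20^5 mod 23  (bits of 5 = 101)
  bit 0 = 1: r = r^2 * 20 mod 23 = 1^2 * 20 = 1*20 = 20
  bit 1 = 0: r = r^2 mod 23 = 20^2 = 9
  bit 2 = 1: r = r^2 * 20 mod 23 = 9^2 * 20 = 12*20 = 10
  -> A = 10
B = 20^6 mod 23  (bits of 6 = 110)
  bit 0 = 1: r = r^2 * 20 mod 23 = 1^2 * 20 = 1*20 = 20
  bit 1 = 1: r = r^2 * 20 mod 23 = 20^2 * 20 = 9*20 = 19
  bit 2 = 0: r = r^2 mod 23 = 19^2 = 16
  -> B = 16
s = B^a = 16^5 mod 23  (bits of 5 = 101)
  bit 0 = 1: r = r^2 * 16 mod 23 = 1^2 * 16 = 1*16 = 16
  bit 1 = 0: r = r^2 mod 23 = 16^2 = 3
  bit 2 = 1: r = r^2 * 16 mod 23 = 3^2 * 16 = 9*16 = 6
  -> s = B^a = 6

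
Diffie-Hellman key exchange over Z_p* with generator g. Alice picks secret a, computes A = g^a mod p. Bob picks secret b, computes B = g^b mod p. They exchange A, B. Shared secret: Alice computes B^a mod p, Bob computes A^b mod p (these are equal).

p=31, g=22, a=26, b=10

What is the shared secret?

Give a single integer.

Answer: 25

Derivation:
A = 22^26 mod 31  (bits of 26 = 11010)
  bit 0 = 1: r = r^2 * 22 mod 31 = 1^2 * 22 = 1*22 = 22
  bit 1 = 1: r = r^2 * 22 mod 31 = 22^2 * 22 = 19*22 = 15
  bit 2 = 0: r = r^2 mod 31 = 15^2 = 8
  bit 3 = 1: r = r^2 * 22 mod 31 = 8^2 * 22 = 2*22 = 13
  bit 4 = 0: r = r^2 mod 31 = 13^2 = 14
  -> A = 14
B = 22^10 mod 31  (bits of 10 = 1010)
  bit 0 = 1: r = r^2 * 22 mod 31 = 1^2 * 22 = 1*22 = 22
  bit 1 = 0: r = r^2 mod 31 = 22^2 = 19
  bit 2 = 1: r = r^2 * 22 mod 31 = 19^2 * 22 = 20*22 = 6
  bit 3 = 0: r = r^2 mod 31 = 6^2 = 5
  -> B = 5
s = B^a = 5^26 mod 31  (bits of 26 = 11010)
  bit 0 = 1: r = r^2 * 5 mod 31 = 1^2 * 5 = 1*5 = 5
  bit 1 = 1: r = r^2 * 5 mod 31 = 5^2 * 5 = 25*5 = 1
  bit 2 = 0: r = r^2 mod 31 = 1^2 = 1
  bit 3 = 1: r = r^2 * 5 mod 31 = 1^2 * 5 = 1*5 = 5
  bit 4 = 0: r = r^2 mod 31 = 5^2 = 25
  -> s = B^a = 25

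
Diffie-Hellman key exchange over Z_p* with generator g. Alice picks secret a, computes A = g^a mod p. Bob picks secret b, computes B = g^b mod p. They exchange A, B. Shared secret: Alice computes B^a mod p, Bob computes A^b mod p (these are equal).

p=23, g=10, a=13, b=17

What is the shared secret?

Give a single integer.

A = 10^13 mod 23  (bits of 13 = 1101)
  bit 0 = 1: r = r^2 * 10 mod 23 = 1^2 * 10 = 1*10 = 10
  bit 1 = 1: r = r^2 * 10 mod 23 = 10^2 * 10 = 8*10 = 11
  bit 2 = 0: r = r^2 mod 23 = 11^2 = 6
  bit 3 = 1: r = r^2 * 10 mod 23 = 6^2 * 10 = 13*10 = 15
  -> A = 15
B = 10^17 mod 23  (bits of 17 = 10001)
  bit 0 = 1: r = r^2 * 10 mod 23 = 1^2 * 10 = 1*10 = 10
  bit 1 = 0: r = r^2 mod 23 = 10^2 = 8
  bit 2 = 0: r = r^2 mod 23 = 8^2 = 18
  bit 3 = 0: r = r^2 mod 23 = 18^2 = 2
  bit 4 = 1: r = r^2 * 10 mod 23 = 2^2 * 10 = 4*10 = 17
  -> B = 17
s = B^a = 17^13 mod 23  (bits of 13 = 1101)
  bit 0 = 1: r = r^2 * 17 mod 23 = 1^2 * 17 = 1*17 = 17
  bit 1 = 1: r = r^2 * 17 mod 23 = 17^2 * 17 = 13*17 = 14
  bit 2 = 0: r = r^2 mod 23 = 14^2 = 12
  bit 3 = 1: r = r^2 * 17 mod 23 = 12^2 * 17 = 6*17 = 10
  -> s = B^a = 10

Answer: 10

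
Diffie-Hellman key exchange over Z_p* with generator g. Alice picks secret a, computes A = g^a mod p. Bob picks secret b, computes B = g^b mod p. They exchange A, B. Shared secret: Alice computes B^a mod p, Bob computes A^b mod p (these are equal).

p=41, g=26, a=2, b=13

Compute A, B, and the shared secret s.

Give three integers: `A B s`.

Answer: 20 35 36

Derivation:
A = 26^2 mod 41  (bits of 2 = 10)
  bit 0 = 1: r = r^2 * 26 mod 41 = 1^2 * 26 = 1*26 = 26
  bit 1 = 0: r = r^2 mod 41 = 26^2 = 20
  -> A = 20
B = 26^13 mod 41  (bits of 13 = 1101)
  bit 0 = 1: r = r^2 * 26 mod 41 = 1^2 * 26 = 1*26 = 26
  bit 1 = 1: r = r^2 * 26 mod 41 = 26^2 * 26 = 20*26 = 28
  bit 2 = 0: r = r^2 mod 41 = 28^2 = 5
  bit 3 = 1: r = r^2 * 26 mod 41 = 5^2 * 26 = 25*26 = 35
  -> B = 35
s = B^a = 35^2 mod 41  (bits of 2 = 10)
  bit 0 = 1: r = r^2 * 35 mod 41 = 1^2 * 35 = 1*35 = 35
  bit 1 = 0: r = r^2 mod 41 = 35^2 = 36
  -> s = B^a = 36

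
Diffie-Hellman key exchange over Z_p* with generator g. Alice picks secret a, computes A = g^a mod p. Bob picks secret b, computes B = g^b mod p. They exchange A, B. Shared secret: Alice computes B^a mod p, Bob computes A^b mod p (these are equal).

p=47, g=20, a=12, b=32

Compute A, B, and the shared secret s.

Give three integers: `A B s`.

Answer: 36 34 9

Derivation:
A = 20^12 mod 47  (bits of 12 = 1100)
  bit 0 = 1: r = r^2 * 20 mod 47 = 1^2 * 20 = 1*20 = 20
  bit 1 = 1: r = r^2 * 20 mod 47 = 20^2 * 20 = 24*20 = 10
  bit 2 = 0: r = r^2 mod 47 = 10^2 = 6
  bit 3 = 0: r = r^2 mod 47 = 6^2 = 36
  -> A = 36
B = 20^32 mod 47  (bits of 32 = 100000)
  bit 0 = 1: r = r^2 * 20 mod 47 = 1^2 * 20 = 1*20 = 20
  bit 1 = 0: r = r^2 mod 47 = 20^2 = 24
  bit 2 = 0: r = r^2 mod 47 = 24^2 = 12
  bit 3 = 0: r = r^2 mod 47 = 12^2 = 3
  bit 4 = 0: r = r^2 mod 47 = 3^2 = 9
  bit 5 = 0: r = r^2 mod 47 = 9^2 = 34
  -> B = 34
s = B^a = 34^12 mod 47  (bits of 12 = 1100)
  bit 0 = 1: r = r^2 * 34 mod 47 = 1^2 * 34 = 1*34 = 34
  bit 1 = 1: r = r^2 * 34 mod 47 = 34^2 * 34 = 28*34 = 12
  bit 2 = 0: r = r^2 mod 47 = 12^2 = 3
  bit 3 = 0: r = r^2 mod 47 = 3^2 = 9
  -> s = B^a = 9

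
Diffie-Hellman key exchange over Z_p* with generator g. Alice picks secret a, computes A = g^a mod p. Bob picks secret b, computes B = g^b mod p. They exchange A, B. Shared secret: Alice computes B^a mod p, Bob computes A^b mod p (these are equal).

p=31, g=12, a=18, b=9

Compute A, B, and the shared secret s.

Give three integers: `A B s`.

A = 12^18 mod 31  (bits of 18 = 10010)
  bit 0 = 1: r = r^2 * 12 mod 31 = 1^2 * 12 = 1*12 = 12
  bit 1 = 0: r = r^2 mod 31 = 12^2 = 20
  bit 2 = 0: r = r^2 mod 31 = 20^2 = 28
  bit 3 = 1: r = r^2 * 12 mod 31 = 28^2 * 12 = 9*12 = 15
  bit 4 = 0: r = r^2 mod 31 = 15^2 = 8
  -> A = 8
B = 12^9 mod 31  (bits of 9 = 1001)
  bit 0 = 1: r = r^2 * 12 mod 31 = 1^2 * 12 = 1*12 = 12
  bit 1 = 0: r = r^2 mod 31 = 12^2 = 20
  bit 2 = 0: r = r^2 mod 31 = 20^2 = 28
  bit 3 = 1: r = r^2 * 12 mod 31 = 28^2 * 12 = 9*12 = 15
  -> B = 15
s = B^a = 15^18 mod 31  (bits of 18 = 10010)
  bit 0 = 1: r = r^2 * 15 mod 31 = 1^2 * 15 = 1*15 = 15
  bit 1 = 0: r = r^2 mod 31 = 15^2 = 8
  bit 2 = 0: r = r^2 mod 31 = 8^2 = 2
  bit 3 = 1: r = r^2 * 15 mod 31 = 2^2 * 15 = 4*15 = 29
  bit 4 = 0: r = r^2 mod 31 = 29^2 = 4
  -> s = B^a = 4

Answer: 8 15 4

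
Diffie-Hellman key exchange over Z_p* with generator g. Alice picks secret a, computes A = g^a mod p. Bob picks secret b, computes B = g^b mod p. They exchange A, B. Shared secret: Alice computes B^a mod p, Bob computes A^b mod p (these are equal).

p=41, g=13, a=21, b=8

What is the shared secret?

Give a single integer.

Answer: 10

Derivation:
A = 13^21 mod 41  (bits of 21 = 10101)
  bit 0 = 1: r = r^2 * 13 mod 41 = 1^2 * 13 = 1*13 = 13
  bit 1 = 0: r = r^2 mod 41 = 13^2 = 5
  bit 2 = 1: r = r^2 * 13 mod 41 = 5^2 * 13 = 25*13 = 38
  bit 3 = 0: r = r^2 mod 41 = 38^2 = 9
  bit 4 = 1: r = r^2 * 13 mod 41 = 9^2 * 13 = 40*13 = 28
  -> A = 28
B = 13^8 mod 41  (bits of 8 = 1000)
  bit 0 = 1: r = r^2 * 13 mod 41 = 1^2 * 13 = 1*13 = 13
  bit 1 = 0: r = r^2 mod 41 = 13^2 = 5
  bit 2 = 0: r = r^2 mod 41 = 5^2 = 25
  bit 3 = 0: r = r^2 mod 41 = 25^2 = 10
  -> B = 10
s = B^a = 10^21 mod 41  (bits of 21 = 10101)
  bit 0 = 1: r = r^2 * 10 mod 41 = 1^2 * 10 = 1*10 = 10
  bit 1 = 0: r = r^2 mod 41 = 10^2 = 18
  bit 2 = 1: r = r^2 * 10 mod 41 = 18^2 * 10 = 37*10 = 1
  bit 3 = 0: r = r^2 mod 41 = 1^2 = 1
  bit 4 = 1: r = r^2 * 10 mod 41 = 1^2 * 10 = 1*10 = 10
  -> s = B^a = 10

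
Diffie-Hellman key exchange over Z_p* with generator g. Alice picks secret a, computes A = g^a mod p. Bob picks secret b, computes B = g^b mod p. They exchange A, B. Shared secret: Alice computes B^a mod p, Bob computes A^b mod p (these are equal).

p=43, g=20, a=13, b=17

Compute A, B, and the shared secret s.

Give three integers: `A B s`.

Answer: 19 29 18

Derivation:
A = 20^13 mod 43  (bits of 13 = 1101)
  bit 0 = 1: r = r^2 * 20 mod 43 = 1^2 * 20 = 1*20 = 20
  bit 1 = 1: r = r^2 * 20 mod 43 = 20^2 * 20 = 13*20 = 2
  bit 2 = 0: r = r^2 mod 43 = 2^2 = 4
  bit 3 = 1: r = r^2 * 20 mod 43 = 4^2 * 20 = 16*20 = 19
  -> A = 19
B = 20^17 mod 43  (bits of 17 = 10001)
  bit 0 = 1: r = r^2 * 20 mod 43 = 1^2 * 20 = 1*20 = 20
  bit 1 = 0: r = r^2 mod 43 = 20^2 = 13
  bit 2 = 0: r = r^2 mod 43 = 13^2 = 40
  bit 3 = 0: r = r^2 mod 43 = 40^2 = 9
  bit 4 = 1: r = r^2 * 20 mod 43 = 9^2 * 20 = 38*20 = 29
  -> B = 29
s = B^a = 29^13 mod 43  (bits of 13 = 1101)
  bit 0 = 1: r = r^2 * 29 mod 43 = 1^2 * 29 = 1*29 = 29
  bit 1 = 1: r = r^2 * 29 mod 43 = 29^2 * 29 = 24*29 = 8
  bit 2 = 0: r = r^2 mod 43 = 8^2 = 21
  bit 3 = 1: r = r^2 * 29 mod 43 = 21^2 * 29 = 11*29 = 18
  -> s = B^a = 18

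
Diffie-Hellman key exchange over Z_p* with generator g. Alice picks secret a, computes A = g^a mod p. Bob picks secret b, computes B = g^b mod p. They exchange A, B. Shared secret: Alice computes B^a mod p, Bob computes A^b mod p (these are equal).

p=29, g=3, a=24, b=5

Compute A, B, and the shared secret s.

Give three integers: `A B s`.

A = 3^24 mod 29  (bits of 24 = 11000)
  bit 0 = 1: r = r^2 * 3 mod 29 = 1^2 * 3 = 1*3 = 3
  bit 1 = 1: r = r^2 * 3 mod 29 = 3^2 * 3 = 9*3 = 27
  bit 2 = 0: r = r^2 mod 29 = 27^2 = 4
  bit 3 = 0: r = r^2 mod 29 = 4^2 = 16
  bit 4 = 0: r = r^2 mod 29 = 16^2 = 24
  -> A = 24
B = 3^5 mod 29  (bits of 5 = 101)
  bit 0 = 1: r = r^2 * 3 mod 29 = 1^2 * 3 = 1*3 = 3
  bit 1 = 0: r = r^2 mod 29 = 3^2 = 9
  bit 2 = 1: r = r^2 * 3 mod 29 = 9^2 * 3 = 23*3 = 11
  -> B = 11
s = B^a = 11^24 mod 29  (bits of 24 = 11000)
  bit 0 = 1: r = r^2 * 11 mod 29 = 1^2 * 11 = 1*11 = 11
  bit 1 = 1: r = r^2 * 11 mod 29 = 11^2 * 11 = 5*11 = 26
  bit 2 = 0: r = r^2 mod 29 = 26^2 = 9
  bit 3 = 0: r = r^2 mod 29 = 9^2 = 23
  bit 4 = 0: r = r^2 mod 29 = 23^2 = 7
  -> s = B^a = 7

Answer: 24 11 7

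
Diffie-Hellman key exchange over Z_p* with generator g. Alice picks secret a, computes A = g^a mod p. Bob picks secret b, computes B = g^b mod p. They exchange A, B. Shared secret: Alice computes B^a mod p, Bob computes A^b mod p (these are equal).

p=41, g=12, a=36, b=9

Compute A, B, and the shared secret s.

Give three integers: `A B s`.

Answer: 4 11 31

Derivation:
A = 12^36 mod 41  (bits of 36 = 100100)
  bit 0 = 1: r = r^2 * 12 mod 41 = 1^2 * 12 = 1*12 = 12
  bit 1 = 0: r = r^2 mod 41 = 12^2 = 21
  bit 2 = 0: r = r^2 mod 41 = 21^2 = 31
  bit 3 = 1: r = r^2 * 12 mod 41 = 31^2 * 12 = 18*12 = 11
  bit 4 = 0: r = r^2 mod 41 = 11^2 = 39
  bit 5 = 0: r = r^2 mod 41 = 39^2 = 4
  -> A = 4
B = 12^9 mod 41  (bits of 9 = 1001)
  bit 0 = 1: r = r^2 * 12 mod 41 = 1^2 * 12 = 1*12 = 12
  bit 1 = 0: r = r^2 mod 41 = 12^2 = 21
  bit 2 = 0: r = r^2 mod 41 = 21^2 = 31
  bit 3 = 1: r = r^2 * 12 mod 41 = 31^2 * 12 = 18*12 = 11
  -> B = 11
s = B^a = 11^36 mod 41  (bits of 36 = 100100)
  bit 0 = 1: r = r^2 * 11 mod 41 = 1^2 * 11 = 1*11 = 11
  bit 1 = 0: r = r^2 mod 41 = 11^2 = 39
  bit 2 = 0: r = r^2 mod 41 = 39^2 = 4
  bit 3 = 1: r = r^2 * 11 mod 41 = 4^2 * 11 = 16*11 = 12
  bit 4 = 0: r = r^2 mod 41 = 12^2 = 21
  bit 5 = 0: r = r^2 mod 41 = 21^2 = 31
  -> s = B^a = 31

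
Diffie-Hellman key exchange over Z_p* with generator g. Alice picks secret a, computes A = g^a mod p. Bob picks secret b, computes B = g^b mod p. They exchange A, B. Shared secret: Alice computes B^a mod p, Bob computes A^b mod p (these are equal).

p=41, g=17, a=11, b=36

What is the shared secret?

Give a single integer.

A = 17^11 mod 41  (bits of 11 = 1011)
  bit 0 = 1: r = r^2 * 17 mod 41 = 1^2 * 17 = 1*17 = 17
  bit 1 = 0: r = r^2 mod 41 = 17^2 = 2
  bit 2 = 1: r = r^2 * 17 mod 41 = 2^2 * 17 = 4*17 = 27
  bit 3 = 1: r = r^2 * 17 mod 41 = 27^2 * 17 = 32*17 = 11
  -> A = 11
B = 17^36 mod 41  (bits of 36 = 100100)
  bit 0 = 1: r = r^2 * 17 mod 41 = 1^2 * 17 = 1*17 = 17
  bit 1 = 0: r = r^2 mod 41 = 17^2 = 2
  bit 2 = 0: r = r^2 mod 41 = 2^2 = 4
  bit 3 = 1: r = r^2 * 17 mod 41 = 4^2 * 17 = 16*17 = 26
  bit 4 = 0: r = r^2 mod 41 = 26^2 = 20
  bit 5 = 0: r = r^2 mod 41 = 20^2 = 31
  -> B = 31
s = B^a = 31^11 mod 41  (bits of 11 = 1011)
  bit 0 = 1: r = r^2 * 31 mod 41 = 1^2 * 31 = 1*31 = 31
  bit 1 = 0: r = r^2 mod 41 = 31^2 = 18
  bit 2 = 1: r = r^2 * 31 mod 41 = 18^2 * 31 = 37*31 = 40
  bit 3 = 1: r = r^2 * 31 mod 41 = 40^2 * 31 = 1*31 = 31
  -> s = B^a = 31

Answer: 31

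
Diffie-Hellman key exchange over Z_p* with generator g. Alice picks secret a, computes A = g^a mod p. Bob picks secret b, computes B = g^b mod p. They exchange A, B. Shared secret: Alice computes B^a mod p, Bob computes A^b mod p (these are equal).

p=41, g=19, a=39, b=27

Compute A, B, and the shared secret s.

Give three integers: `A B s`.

Answer: 13 11 15

Derivation:
A = 19^39 mod 41  (bits of 39 = 100111)
  bit 0 = 1: r = r^2 * 19 mod 41 = 1^2 * 19 = 1*19 = 19
  bit 1 = 0: r = r^2 mod 41 = 19^2 = 33
  bit 2 = 0: r = r^2 mod 41 = 33^2 = 23
  bit 3 = 1: r = r^2 * 19 mod 41 = 23^2 * 19 = 37*19 = 6
  bit 4 = 1: r = r^2 * 19 mod 41 = 6^2 * 19 = 36*19 = 28
  bit 5 = 1: r = r^2 * 19 mod 41 = 28^2 * 19 = 5*19 = 13
  -> A = 13
B = 19^27 mod 41  (bits of 27 = 11011)
  bit 0 = 1: r = r^2 * 19 mod 41 = 1^2 * 19 = 1*19 = 19
  bit 1 = 1: r = r^2 * 19 mod 41 = 19^2 * 19 = 33*19 = 12
  bit 2 = 0: r = r^2 mod 41 = 12^2 = 21
  bit 3 = 1: r = r^2 * 19 mod 41 = 21^2 * 19 = 31*19 = 15
  bit 4 = 1: r = r^2 * 19 mod 41 = 15^2 * 19 = 20*19 = 11
  -> B = 11
s = B^a = 11^39 mod 41  (bits of 39 = 100111)
  bit 0 = 1: r = r^2 * 11 mod 41 = 1^2 * 11 = 1*11 = 11
  bit 1 = 0: r = r^2 mod 41 = 11^2 = 39
  bit 2 = 0: r = r^2 mod 41 = 39^2 = 4
  bit 3 = 1: r = r^2 * 11 mod 41 = 4^2 * 11 = 16*11 = 12
  bit 4 = 1: r = r^2 * 11 mod 41 = 12^2 * 11 = 21*11 = 26
  bit 5 = 1: r = r^2 * 11 mod 41 = 26^2 * 11 = 20*11 = 15
  -> s = B^a = 15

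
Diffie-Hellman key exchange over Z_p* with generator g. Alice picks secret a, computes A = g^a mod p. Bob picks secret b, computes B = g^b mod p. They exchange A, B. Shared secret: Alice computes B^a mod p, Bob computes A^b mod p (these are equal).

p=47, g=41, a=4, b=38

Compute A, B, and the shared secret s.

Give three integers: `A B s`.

Answer: 27 2 16

Derivation:
A = 41^4 mod 47  (bits of 4 = 100)
  bit 0 = 1: r = r^2 * 41 mod 47 = 1^2 * 41 = 1*41 = 41
  bit 1 = 0: r = r^2 mod 47 = 41^2 = 36
  bit 2 = 0: r = r^2 mod 47 = 36^2 = 27
  -> A = 27
B = 41^38 mod 47  (bits of 38 = 100110)
  bit 0 = 1: r = r^2 * 41 mod 47 = 1^2 * 41 = 1*41 = 41
  bit 1 = 0: r = r^2 mod 47 = 41^2 = 36
  bit 2 = 0: r = r^2 mod 47 = 36^2 = 27
  bit 3 = 1: r = r^2 * 41 mod 47 = 27^2 * 41 = 24*41 = 44
  bit 4 = 1: r = r^2 * 41 mod 47 = 44^2 * 41 = 9*41 = 40
  bit 5 = 0: r = r^2 mod 47 = 40^2 = 2
  -> B = 2
s = B^a = 2^4 mod 47  (bits of 4 = 100)
  bit 0 = 1: r = r^2 * 2 mod 47 = 1^2 * 2 = 1*2 = 2
  bit 1 = 0: r = r^2 mod 47 = 2^2 = 4
  bit 2 = 0: r = r^2 mod 47 = 4^2 = 16
  -> s = B^a = 16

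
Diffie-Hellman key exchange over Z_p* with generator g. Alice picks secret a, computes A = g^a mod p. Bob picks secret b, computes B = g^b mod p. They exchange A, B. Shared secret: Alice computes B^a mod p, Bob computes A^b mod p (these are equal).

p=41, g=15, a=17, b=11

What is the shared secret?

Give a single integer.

Answer: 7

Derivation:
A = 15^17 mod 41  (bits of 17 = 10001)
  bit 0 = 1: r = r^2 * 15 mod 41 = 1^2 * 15 = 1*15 = 15
  bit 1 = 0: r = r^2 mod 41 = 15^2 = 20
  bit 2 = 0: r = r^2 mod 41 = 20^2 = 31
  bit 3 = 0: r = r^2 mod 41 = 31^2 = 18
  bit 4 = 1: r = r^2 * 15 mod 41 = 18^2 * 15 = 37*15 = 22
  -> A = 22
B = 15^11 mod 41  (bits of 11 = 1011)
  bit 0 = 1: r = r^2 * 15 mod 41 = 1^2 * 15 = 1*15 = 15
  bit 1 = 0: r = r^2 mod 41 = 15^2 = 20
  bit 2 = 1: r = r^2 * 15 mod 41 = 20^2 * 15 = 31*15 = 14
  bit 3 = 1: r = r^2 * 15 mod 41 = 14^2 * 15 = 32*15 = 29
  -> B = 29
s = B^a = 29^17 mod 41  (bits of 17 = 10001)
  bit 0 = 1: r = r^2 * 29 mod 41 = 1^2 * 29 = 1*29 = 29
  bit 1 = 0: r = r^2 mod 41 = 29^2 = 21
  bit 2 = 0: r = r^2 mod 41 = 21^2 = 31
  bit 3 = 0: r = r^2 mod 41 = 31^2 = 18
  bit 4 = 1: r = r^2 * 29 mod 41 = 18^2 * 29 = 37*29 = 7
  -> s = B^a = 7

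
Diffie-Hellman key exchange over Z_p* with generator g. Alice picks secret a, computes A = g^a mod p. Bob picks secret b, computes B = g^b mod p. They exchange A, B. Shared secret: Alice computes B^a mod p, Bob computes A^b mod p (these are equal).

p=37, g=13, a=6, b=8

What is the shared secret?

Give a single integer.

A = 13^6 mod 37  (bits of 6 = 110)
  bit 0 = 1: r = r^2 * 13 mod 37 = 1^2 * 13 = 1*13 = 13
  bit 1 = 1: r = r^2 * 13 mod 37 = 13^2 * 13 = 21*13 = 14
  bit 2 = 0: r = r^2 mod 37 = 14^2 = 11
  -> A = 11
B = 13^8 mod 37  (bits of 8 = 1000)
  bit 0 = 1: r = r^2 * 13 mod 37 = 1^2 * 13 = 1*13 = 13
  bit 1 = 0: r = r^2 mod 37 = 13^2 = 21
  bit 2 = 0: r = r^2 mod 37 = 21^2 = 34
  bit 3 = 0: r = r^2 mod 37 = 34^2 = 9
  -> B = 9
s = B^a = 9^6 mod 37  (bits of 6 = 110)
  bit 0 = 1: r = r^2 * 9 mod 37 = 1^2 * 9 = 1*9 = 9
  bit 1 = 1: r = r^2 * 9 mod 37 = 9^2 * 9 = 7*9 = 26
  bit 2 = 0: r = r^2 mod 37 = 26^2 = 10
  -> s = B^a = 10

Answer: 10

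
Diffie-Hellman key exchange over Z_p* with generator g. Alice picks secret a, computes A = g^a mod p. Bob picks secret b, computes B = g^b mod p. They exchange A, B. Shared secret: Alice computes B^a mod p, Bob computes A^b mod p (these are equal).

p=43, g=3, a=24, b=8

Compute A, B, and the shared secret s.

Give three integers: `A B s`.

A = 3^24 mod 43  (bits of 24 = 11000)
  bit 0 = 1: r = r^2 * 3 mod 43 = 1^2 * 3 = 1*3 = 3
  bit 1 = 1: r = r^2 * 3 mod 43 = 3^2 * 3 = 9*3 = 27
  bit 2 = 0: r = r^2 mod 43 = 27^2 = 41
  bit 3 = 0: r = r^2 mod 43 = 41^2 = 4
  bit 4 = 0: r = r^2 mod 43 = 4^2 = 16
  -> A = 16
B = 3^8 mod 43  (bits of 8 = 1000)
  bit 0 = 1: r = r^2 * 3 mod 43 = 1^2 * 3 = 1*3 = 3
  bit 1 = 0: r = r^2 mod 43 = 3^2 = 9
  bit 2 = 0: r = r^2 mod 43 = 9^2 = 38
  bit 3 = 0: r = r^2 mod 43 = 38^2 = 25
  -> B = 25
s = B^a = 25^24 mod 43  (bits of 24 = 11000)
  bit 0 = 1: r = r^2 * 25 mod 43 = 1^2 * 25 = 1*25 = 25
  bit 1 = 1: r = r^2 * 25 mod 43 = 25^2 * 25 = 23*25 = 16
  bit 2 = 0: r = r^2 mod 43 = 16^2 = 41
  bit 3 = 0: r = r^2 mod 43 = 41^2 = 4
  bit 4 = 0: r = r^2 mod 43 = 4^2 = 16
  -> s = B^a = 16

Answer: 16 25 16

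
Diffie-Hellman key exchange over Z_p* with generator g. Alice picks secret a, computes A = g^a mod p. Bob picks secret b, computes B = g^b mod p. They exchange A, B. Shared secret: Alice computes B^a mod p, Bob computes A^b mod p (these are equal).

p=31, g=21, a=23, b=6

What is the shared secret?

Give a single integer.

Answer: 8

Derivation:
A = 21^23 mod 31  (bits of 23 = 10111)
  bit 0 = 1: r = r^2 * 21 mod 31 = 1^2 * 21 = 1*21 = 21
  bit 1 = 0: r = r^2 mod 31 = 21^2 = 7
  bit 2 = 1: r = r^2 * 21 mod 31 = 7^2 * 21 = 18*21 = 6
  bit 3 = 1: r = r^2 * 21 mod 31 = 6^2 * 21 = 5*21 = 12
  bit 4 = 1: r = r^2 * 21 mod 31 = 12^2 * 21 = 20*21 = 17
  -> A = 17
B = 21^6 mod 31  (bits of 6 = 110)
  bit 0 = 1: r = r^2 * 21 mod 31 = 1^2 * 21 = 1*21 = 21
  bit 1 = 1: r = r^2 * 21 mod 31 = 21^2 * 21 = 7*21 = 23
  bit 2 = 0: r = r^2 mod 31 = 23^2 = 2
  -> B = 2
s = B^a = 2^23 mod 31  (bits of 23 = 10111)
  bit 0 = 1: r = r^2 * 2 mod 31 = 1^2 * 2 = 1*2 = 2
  bit 1 = 0: r = r^2 mod 31 = 2^2 = 4
  bit 2 = 1: r = r^2 * 2 mod 31 = 4^2 * 2 = 16*2 = 1
  bit 3 = 1: r = r^2 * 2 mod 31 = 1^2 * 2 = 1*2 = 2
  bit 4 = 1: r = r^2 * 2 mod 31 = 2^2 * 2 = 4*2 = 8
  -> s = B^a = 8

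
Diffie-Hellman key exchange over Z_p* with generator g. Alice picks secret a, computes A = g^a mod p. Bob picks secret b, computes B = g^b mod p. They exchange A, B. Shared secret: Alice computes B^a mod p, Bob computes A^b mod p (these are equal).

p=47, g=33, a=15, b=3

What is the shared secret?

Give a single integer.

A = 33^15 mod 47  (bits of 15 = 1111)
  bit 0 = 1: r = r^2 * 33 mod 47 = 1^2 * 33 = 1*33 = 33
  bit 1 = 1: r = r^2 * 33 mod 47 = 33^2 * 33 = 8*33 = 29
  bit 2 = 1: r = r^2 * 33 mod 47 = 29^2 * 33 = 42*33 = 23
  bit 3 = 1: r = r^2 * 33 mod 47 = 23^2 * 33 = 12*33 = 20
  -> A = 20
B = 33^3 mod 47  (bits of 3 = 11)
  bit 0 = 1: r = r^2 * 33 mod 47 = 1^2 * 33 = 1*33 = 33
  bit 1 = 1: r = r^2 * 33 mod 47 = 33^2 * 33 = 8*33 = 29
  -> B = 29
s = B^a = 29^15 mod 47  (bits of 15 = 1111)
  bit 0 = 1: r = r^2 * 29 mod 47 = 1^2 * 29 = 1*29 = 29
  bit 1 = 1: r = r^2 * 29 mod 47 = 29^2 * 29 = 42*29 = 43
  bit 2 = 1: r = r^2 * 29 mod 47 = 43^2 * 29 = 16*29 = 41
  bit 3 = 1: r = r^2 * 29 mod 47 = 41^2 * 29 = 36*29 = 10
  -> s = B^a = 10

Answer: 10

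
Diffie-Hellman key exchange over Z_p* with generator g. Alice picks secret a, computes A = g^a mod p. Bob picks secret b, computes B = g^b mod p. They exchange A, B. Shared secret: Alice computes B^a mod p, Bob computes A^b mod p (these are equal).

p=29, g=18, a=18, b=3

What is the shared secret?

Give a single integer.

A = 18^18 mod 29  (bits of 18 = 10010)
  bit 0 = 1: r = r^2 * 18 mod 29 = 1^2 * 18 = 1*18 = 18
  bit 1 = 0: r = r^2 mod 29 = 18^2 = 5
  bit 2 = 0: r = r^2 mod 29 = 5^2 = 25
  bit 3 = 1: r = r^2 * 18 mod 29 = 25^2 * 18 = 16*18 = 27
  bit 4 = 0: r = r^2 mod 29 = 27^2 = 4
  -> A = 4
B = 18^3 mod 29  (bits of 3 = 11)
  bit 0 = 1: r = r^2 * 18 mod 29 = 1^2 * 18 = 1*18 = 18
  bit 1 = 1: r = r^2 * 18 mod 29 = 18^2 * 18 = 5*18 = 3
  -> B = 3
s = B^a = 3^18 mod 29  (bits of 18 = 10010)
  bit 0 = 1: r = r^2 * 3 mod 29 = 1^2 * 3 = 1*3 = 3
  bit 1 = 0: r = r^2 mod 29 = 3^2 = 9
  bit 2 = 0: r = r^2 mod 29 = 9^2 = 23
  bit 3 = 1: r = r^2 * 3 mod 29 = 23^2 * 3 = 7*3 = 21
  bit 4 = 0: r = r^2 mod 29 = 21^2 = 6
  -> s = B^a = 6

Answer: 6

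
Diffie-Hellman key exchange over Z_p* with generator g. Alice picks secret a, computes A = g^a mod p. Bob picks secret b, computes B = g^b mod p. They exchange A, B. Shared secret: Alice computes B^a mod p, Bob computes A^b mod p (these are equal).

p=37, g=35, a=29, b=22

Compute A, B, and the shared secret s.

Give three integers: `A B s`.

Answer: 13 21 3

Derivation:
A = 35^29 mod 37  (bits of 29 = 11101)
  bit 0 = 1: r = r^2 * 35 mod 37 = 1^2 * 35 = 1*35 = 35
  bit 1 = 1: r = r^2 * 35 mod 37 = 35^2 * 35 = 4*35 = 29
  bit 2 = 1: r = r^2 * 35 mod 37 = 29^2 * 35 = 27*35 = 20
  bit 3 = 0: r = r^2 mod 37 = 20^2 = 30
  bit 4 = 1: r = r^2 * 35 mod 37 = 30^2 * 35 = 12*35 = 13
  -> A = 13
B = 35^22 mod 37  (bits of 22 = 10110)
  bit 0 = 1: r = r^2 * 35 mod 37 = 1^2 * 35 = 1*35 = 35
  bit 1 = 0: r = r^2 mod 37 = 35^2 = 4
  bit 2 = 1: r = r^2 * 35 mod 37 = 4^2 * 35 = 16*35 = 5
  bit 3 = 1: r = r^2 * 35 mod 37 = 5^2 * 35 = 25*35 = 24
  bit 4 = 0: r = r^2 mod 37 = 24^2 = 21
  -> B = 21
s = B^a = 21^29 mod 37  (bits of 29 = 11101)
  bit 0 = 1: r = r^2 * 21 mod 37 = 1^2 * 21 = 1*21 = 21
  bit 1 = 1: r = r^2 * 21 mod 37 = 21^2 * 21 = 34*21 = 11
  bit 2 = 1: r = r^2 * 21 mod 37 = 11^2 * 21 = 10*21 = 25
  bit 3 = 0: r = r^2 mod 37 = 25^2 = 33
  bit 4 = 1: r = r^2 * 21 mod 37 = 33^2 * 21 = 16*21 = 3
  -> s = B^a = 3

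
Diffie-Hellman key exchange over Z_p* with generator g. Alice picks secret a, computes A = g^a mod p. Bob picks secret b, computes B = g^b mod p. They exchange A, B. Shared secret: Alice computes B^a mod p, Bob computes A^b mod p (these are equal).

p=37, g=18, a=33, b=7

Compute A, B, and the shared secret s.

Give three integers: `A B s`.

A = 18^33 mod 37  (bits of 33 = 100001)
  bit 0 = 1: r = r^2 * 18 mod 37 = 1^2 * 18 = 1*18 = 18
  bit 1 = 0: r = r^2 mod 37 = 18^2 = 28
  bit 2 = 0: r = r^2 mod 37 = 28^2 = 7
  bit 3 = 0: r = r^2 mod 37 = 7^2 = 12
  bit 4 = 0: r = r^2 mod 37 = 12^2 = 33
  bit 5 = 1: r = r^2 * 18 mod 37 = 33^2 * 18 = 16*18 = 29
  -> A = 29
B = 18^7 mod 37  (bits of 7 = 111)
  bit 0 = 1: r = r^2 * 18 mod 37 = 1^2 * 18 = 1*18 = 18
  bit 1 = 1: r = r^2 * 18 mod 37 = 18^2 * 18 = 28*18 = 23
  bit 2 = 1: r = r^2 * 18 mod 37 = 23^2 * 18 = 11*18 = 13
  -> B = 13
s = B^a = 13^33 mod 37  (bits of 33 = 100001)
  bit 0 = 1: r = r^2 * 13 mod 37 = 1^2 * 13 = 1*13 = 13
  bit 1 = 0: r = r^2 mod 37 = 13^2 = 21
  bit 2 = 0: r = r^2 mod 37 = 21^2 = 34
  bit 3 = 0: r = r^2 mod 37 = 34^2 = 9
  bit 4 = 0: r = r^2 mod 37 = 9^2 = 7
  bit 5 = 1: r = r^2 * 13 mod 37 = 7^2 * 13 = 12*13 = 8
  -> s = B^a = 8

Answer: 29 13 8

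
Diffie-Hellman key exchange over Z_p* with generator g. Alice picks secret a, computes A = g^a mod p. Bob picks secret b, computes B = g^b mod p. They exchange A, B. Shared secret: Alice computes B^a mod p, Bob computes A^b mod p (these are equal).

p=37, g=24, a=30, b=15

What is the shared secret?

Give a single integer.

A = 24^30 mod 37  (bits of 30 = 11110)
  bit 0 = 1: r = r^2 * 24 mod 37 = 1^2 * 24 = 1*24 = 24
  bit 1 = 1: r = r^2 * 24 mod 37 = 24^2 * 24 = 21*24 = 23
  bit 2 = 1: r = r^2 * 24 mod 37 = 23^2 * 24 = 11*24 = 5
  bit 3 = 1: r = r^2 * 24 mod 37 = 5^2 * 24 = 25*24 = 8
  bit 4 = 0: r = r^2 mod 37 = 8^2 = 27
  -> A = 27
B = 24^15 mod 37  (bits of 15 = 1111)
  bit 0 = 1: r = r^2 * 24 mod 37 = 1^2 * 24 = 1*24 = 24
  bit 1 = 1: r = r^2 * 24 mod 37 = 24^2 * 24 = 21*24 = 23
  bit 2 = 1: r = r^2 * 24 mod 37 = 23^2 * 24 = 11*24 = 5
  bit 3 = 1: r = r^2 * 24 mod 37 = 5^2 * 24 = 25*24 = 8
  -> B = 8
s = B^a = 8^30 mod 37  (bits of 30 = 11110)
  bit 0 = 1: r = r^2 * 8 mod 37 = 1^2 * 8 = 1*8 = 8
  bit 1 = 1: r = r^2 * 8 mod 37 = 8^2 * 8 = 27*8 = 31
  bit 2 = 1: r = r^2 * 8 mod 37 = 31^2 * 8 = 36*8 = 29
  bit 3 = 1: r = r^2 * 8 mod 37 = 29^2 * 8 = 27*8 = 31
  bit 4 = 0: r = r^2 mod 37 = 31^2 = 36
  -> s = B^a = 36

Answer: 36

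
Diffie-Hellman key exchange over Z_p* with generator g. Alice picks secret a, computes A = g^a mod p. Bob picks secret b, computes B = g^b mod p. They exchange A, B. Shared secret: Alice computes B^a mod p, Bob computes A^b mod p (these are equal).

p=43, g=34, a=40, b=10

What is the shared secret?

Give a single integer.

A = 34^40 mod 43  (bits of 40 = 101000)
  bit 0 = 1: r = r^2 * 34 mod 43 = 1^2 * 34 = 1*34 = 34
  bit 1 = 0: r = r^2 mod 43 = 34^2 = 38
  bit 2 = 1: r = r^2 * 34 mod 43 = 38^2 * 34 = 25*34 = 33
  bit 3 = 0: r = r^2 mod 43 = 33^2 = 14
  bit 4 = 0: r = r^2 mod 43 = 14^2 = 24
  bit 5 = 0: r = r^2 mod 43 = 24^2 = 17
  -> A = 17
B = 34^10 mod 43  (bits of 10 = 1010)
  bit 0 = 1: r = r^2 * 34 mod 43 = 1^2 * 34 = 1*34 = 34
  bit 1 = 0: r = r^2 mod 43 = 34^2 = 38
  bit 2 = 1: r = r^2 * 34 mod 43 = 38^2 * 34 = 25*34 = 33
  bit 3 = 0: r = r^2 mod 43 = 33^2 = 14
  -> B = 14
s = B^a = 14^40 mod 43  (bits of 40 = 101000)
  bit 0 = 1: r = r^2 * 14 mod 43 = 1^2 * 14 = 1*14 = 14
  bit 1 = 0: r = r^2 mod 43 = 14^2 = 24
  bit 2 = 1: r = r^2 * 14 mod 43 = 24^2 * 14 = 17*14 = 23
  bit 3 = 0: r = r^2 mod 43 = 23^2 = 13
  bit 4 = 0: r = r^2 mod 43 = 13^2 = 40
  bit 5 = 0: r = r^2 mod 43 = 40^2 = 9
  -> s = B^a = 9

Answer: 9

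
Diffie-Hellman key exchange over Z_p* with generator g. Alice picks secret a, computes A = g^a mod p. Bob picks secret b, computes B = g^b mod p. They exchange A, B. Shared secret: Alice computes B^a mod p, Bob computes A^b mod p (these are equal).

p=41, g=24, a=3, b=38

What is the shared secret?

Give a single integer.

Answer: 36

Derivation:
A = 24^3 mod 41  (bits of 3 = 11)
  bit 0 = 1: r = r^2 * 24 mod 41 = 1^2 * 24 = 1*24 = 24
  bit 1 = 1: r = r^2 * 24 mod 41 = 24^2 * 24 = 2*24 = 7
  -> A = 7
B = 24^38 mod 41  (bits of 38 = 100110)
  bit 0 = 1: r = r^2 * 24 mod 41 = 1^2 * 24 = 1*24 = 24
  bit 1 = 0: r = r^2 mod 41 = 24^2 = 2
  bit 2 = 0: r = r^2 mod 41 = 2^2 = 4
  bit 3 = 1: r = r^2 * 24 mod 41 = 4^2 * 24 = 16*24 = 15
  bit 4 = 1: r = r^2 * 24 mod 41 = 15^2 * 24 = 20*24 = 29
  bit 5 = 0: r = r^2 mod 41 = 29^2 = 21
  -> B = 21
s = B^a = 21^3 mod 41  (bits of 3 = 11)
  bit 0 = 1: r = r^2 * 21 mod 41 = 1^2 * 21 = 1*21 = 21
  bit 1 = 1: r = r^2 * 21 mod 41 = 21^2 * 21 = 31*21 = 36
  -> s = B^a = 36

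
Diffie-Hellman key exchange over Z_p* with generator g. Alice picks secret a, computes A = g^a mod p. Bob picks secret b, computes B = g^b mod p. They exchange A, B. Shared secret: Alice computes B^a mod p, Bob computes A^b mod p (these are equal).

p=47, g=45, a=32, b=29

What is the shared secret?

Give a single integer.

Answer: 21

Derivation:
A = 45^32 mod 47  (bits of 32 = 100000)
  bit 0 = 1: r = r^2 * 45 mod 47 = 1^2 * 45 = 1*45 = 45
  bit 1 = 0: r = r^2 mod 47 = 45^2 = 4
  bit 2 = 0: r = r^2 mod 47 = 4^2 = 16
  bit 3 = 0: r = r^2 mod 47 = 16^2 = 21
  bit 4 = 0: r = r^2 mod 47 = 21^2 = 18
  bit 5 = 0: r = r^2 mod 47 = 18^2 = 42
  -> A = 42
B = 45^29 mod 47  (bits of 29 = 11101)
  bit 0 = 1: r = r^2 * 45 mod 47 = 1^2 * 45 = 1*45 = 45
  bit 1 = 1: r = r^2 * 45 mod 47 = 45^2 * 45 = 4*45 = 39
  bit 2 = 1: r = r^2 * 45 mod 47 = 39^2 * 45 = 17*45 = 13
  bit 3 = 0: r = r^2 mod 47 = 13^2 = 28
  bit 4 = 1: r = r^2 * 45 mod 47 = 28^2 * 45 = 32*45 = 30
  -> B = 30
s = B^a = 30^32 mod 47  (bits of 32 = 100000)
  bit 0 = 1: r = r^2 * 30 mod 47 = 1^2 * 30 = 1*30 = 30
  bit 1 = 0: r = r^2 mod 47 = 30^2 = 7
  bit 2 = 0: r = r^2 mod 47 = 7^2 = 2
  bit 3 = 0: r = r^2 mod 47 = 2^2 = 4
  bit 4 = 0: r = r^2 mod 47 = 4^2 = 16
  bit 5 = 0: r = r^2 mod 47 = 16^2 = 21
  -> s = B^a = 21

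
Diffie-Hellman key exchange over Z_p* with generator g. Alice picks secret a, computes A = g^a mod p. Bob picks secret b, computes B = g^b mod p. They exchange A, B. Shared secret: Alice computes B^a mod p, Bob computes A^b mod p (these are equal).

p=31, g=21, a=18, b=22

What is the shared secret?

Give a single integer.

Answer: 2

Derivation:
A = 21^18 mod 31  (bits of 18 = 10010)
  bit 0 = 1: r = r^2 * 21 mod 31 = 1^2 * 21 = 1*21 = 21
  bit 1 = 0: r = r^2 mod 31 = 21^2 = 7
  bit 2 = 0: r = r^2 mod 31 = 7^2 = 18
  bit 3 = 1: r = r^2 * 21 mod 31 = 18^2 * 21 = 14*21 = 15
  bit 4 = 0: r = r^2 mod 31 = 15^2 = 8
  -> A = 8
B = 21^22 mod 31  (bits of 22 = 10110)
  bit 0 = 1: r = r^2 * 21 mod 31 = 1^2 * 21 = 1*21 = 21
  bit 1 = 0: r = r^2 mod 31 = 21^2 = 7
  bit 2 = 1: r = r^2 * 21 mod 31 = 7^2 * 21 = 18*21 = 6
  bit 3 = 1: r = r^2 * 21 mod 31 = 6^2 * 21 = 5*21 = 12
  bit 4 = 0: r = r^2 mod 31 = 12^2 = 20
  -> B = 20
s = B^a = 20^18 mod 31  (bits of 18 = 10010)
  bit 0 = 1: r = r^2 * 20 mod 31 = 1^2 * 20 = 1*20 = 20
  bit 1 = 0: r = r^2 mod 31 = 20^2 = 28
  bit 2 = 0: r = r^2 mod 31 = 28^2 = 9
  bit 3 = 1: r = r^2 * 20 mod 31 = 9^2 * 20 = 19*20 = 8
  bit 4 = 0: r = r^2 mod 31 = 8^2 = 2
  -> s = B^a = 2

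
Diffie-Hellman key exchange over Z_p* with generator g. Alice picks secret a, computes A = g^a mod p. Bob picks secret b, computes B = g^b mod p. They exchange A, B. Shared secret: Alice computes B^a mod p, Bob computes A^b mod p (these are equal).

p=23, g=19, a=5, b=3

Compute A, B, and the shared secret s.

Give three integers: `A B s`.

Answer: 11 5 20

Derivation:
A = 19^5 mod 23  (bits of 5 = 101)
  bit 0 = 1: r = r^2 * 19 mod 23 = 1^2 * 19 = 1*19 = 19
  bit 1 = 0: r = r^2 mod 23 = 19^2 = 16
  bit 2 = 1: r = r^2 * 19 mod 23 = 16^2 * 19 = 3*19 = 11
  -> A = 11
B = 19^3 mod 23  (bits of 3 = 11)
  bit 0 = 1: r = r^2 * 19 mod 23 = 1^2 * 19 = 1*19 = 19
  bit 1 = 1: r = r^2 * 19 mod 23 = 19^2 * 19 = 16*19 = 5
  -> B = 5
s = B^a = 5^5 mod 23  (bits of 5 = 101)
  bit 0 = 1: r = r^2 * 5 mod 23 = 1^2 * 5 = 1*5 = 5
  bit 1 = 0: r = r^2 mod 23 = 5^2 = 2
  bit 2 = 1: r = r^2 * 5 mod 23 = 2^2 * 5 = 4*5 = 20
  -> s = B^a = 20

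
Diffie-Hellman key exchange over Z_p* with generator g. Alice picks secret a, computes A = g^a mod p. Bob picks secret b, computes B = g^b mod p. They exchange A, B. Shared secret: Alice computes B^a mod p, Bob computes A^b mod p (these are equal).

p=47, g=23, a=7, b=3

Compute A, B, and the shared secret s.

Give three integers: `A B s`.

A = 23^7 mod 47  (bits of 7 = 111)
  bit 0 = 1: r = r^2 * 23 mod 47 = 1^2 * 23 = 1*23 = 23
  bit 1 = 1: r = r^2 * 23 mod 47 = 23^2 * 23 = 12*23 = 41
  bit 2 = 1: r = r^2 * 23 mod 47 = 41^2 * 23 = 36*23 = 29
  -> A = 29
B = 23^3 mod 47  (bits of 3 = 11)
  bit 0 = 1: r = r^2 * 23 mod 47 = 1^2 * 23 = 1*23 = 23
  bit 1 = 1: r = r^2 * 23 mod 47 = 23^2 * 23 = 12*23 = 41
  -> B = 41
s = B^a = 41^7 mod 47  (bits of 7 = 111)
  bit 0 = 1: r = r^2 * 41 mod 47 = 1^2 * 41 = 1*41 = 41
  bit 1 = 1: r = r^2 * 41 mod 47 = 41^2 * 41 = 36*41 = 19
  bit 2 = 1: r = r^2 * 41 mod 47 = 19^2 * 41 = 32*41 = 43
  -> s = B^a = 43

Answer: 29 41 43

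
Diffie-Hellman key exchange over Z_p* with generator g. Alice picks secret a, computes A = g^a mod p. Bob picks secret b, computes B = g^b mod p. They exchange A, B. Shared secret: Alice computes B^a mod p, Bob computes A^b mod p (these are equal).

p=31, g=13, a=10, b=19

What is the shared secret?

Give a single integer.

A = 13^10 mod 31  (bits of 10 = 1010)
  bit 0 = 1: r = r^2 * 13 mod 31 = 1^2 * 13 = 1*13 = 13
  bit 1 = 0: r = r^2 mod 31 = 13^2 = 14
  bit 2 = 1: r = r^2 * 13 mod 31 = 14^2 * 13 = 10*13 = 6
  bit 3 = 0: r = r^2 mod 31 = 6^2 = 5
  -> A = 5
B = 13^19 mod 31  (bits of 19 = 10011)
  bit 0 = 1: r = r^2 * 13 mod 31 = 1^2 * 13 = 1*13 = 13
  bit 1 = 0: r = r^2 mod 31 = 13^2 = 14
  bit 2 = 0: r = r^2 mod 31 = 14^2 = 10
  bit 3 = 1: r = r^2 * 13 mod 31 = 10^2 * 13 = 7*13 = 29
  bit 4 = 1: r = r^2 * 13 mod 31 = 29^2 * 13 = 4*13 = 21
  -> B = 21
s = B^a = 21^10 mod 31  (bits of 10 = 1010)
  bit 0 = 1: r = r^2 * 21 mod 31 = 1^2 * 21 = 1*21 = 21
  bit 1 = 0: r = r^2 mod 31 = 21^2 = 7
  bit 2 = 1: r = r^2 * 21 mod 31 = 7^2 * 21 = 18*21 = 6
  bit 3 = 0: r = r^2 mod 31 = 6^2 = 5
  -> s = B^a = 5

Answer: 5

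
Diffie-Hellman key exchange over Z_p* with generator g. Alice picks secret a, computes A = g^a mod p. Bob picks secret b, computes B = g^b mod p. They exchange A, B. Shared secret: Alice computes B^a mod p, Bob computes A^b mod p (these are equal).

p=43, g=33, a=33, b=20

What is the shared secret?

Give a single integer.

Answer: 41

Derivation:
A = 33^33 mod 43  (bits of 33 = 100001)
  bit 0 = 1: r = r^2 * 33 mod 43 = 1^2 * 33 = 1*33 = 33
  bit 1 = 0: r = r^2 mod 43 = 33^2 = 14
  bit 2 = 0: r = r^2 mod 43 = 14^2 = 24
  bit 3 = 0: r = r^2 mod 43 = 24^2 = 17
  bit 4 = 0: r = r^2 mod 43 = 17^2 = 31
  bit 5 = 1: r = r^2 * 33 mod 43 = 31^2 * 33 = 15*33 = 22
  -> A = 22
B = 33^20 mod 43  (bits of 20 = 10100)
  bit 0 = 1: r = r^2 * 33 mod 43 = 1^2 * 33 = 1*33 = 33
  bit 1 = 0: r = r^2 mod 43 = 33^2 = 14
  bit 2 = 1: r = r^2 * 33 mod 43 = 14^2 * 33 = 24*33 = 18
  bit 3 = 0: r = r^2 mod 43 = 18^2 = 23
  bit 4 = 0: r = r^2 mod 43 = 23^2 = 13
  -> B = 13
s = B^a = 13^33 mod 43  (bits of 33 = 100001)
  bit 0 = 1: r = r^2 * 13 mod 43 = 1^2 * 13 = 1*13 = 13
  bit 1 = 0: r = r^2 mod 43 = 13^2 = 40
  bit 2 = 0: r = r^2 mod 43 = 40^2 = 9
  bit 3 = 0: r = r^2 mod 43 = 9^2 = 38
  bit 4 = 0: r = r^2 mod 43 = 38^2 = 25
  bit 5 = 1: r = r^2 * 13 mod 43 = 25^2 * 13 = 23*13 = 41
  -> s = B^a = 41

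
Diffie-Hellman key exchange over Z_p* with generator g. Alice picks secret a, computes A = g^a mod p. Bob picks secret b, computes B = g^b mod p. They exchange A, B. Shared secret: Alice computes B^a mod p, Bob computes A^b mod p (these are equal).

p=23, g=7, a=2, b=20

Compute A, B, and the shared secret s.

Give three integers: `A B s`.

A = 7^2 mod 23  (bits of 2 = 10)
  bit 0 = 1: r = r^2 * 7 mod 23 = 1^2 * 7 = 1*7 = 7
  bit 1 = 0: r = r^2 mod 23 = 7^2 = 3
  -> A = 3
B = 7^20 mod 23  (bits of 20 = 10100)
  bit 0 = 1: r = r^2 * 7 mod 23 = 1^2 * 7 = 1*7 = 7
  bit 1 = 0: r = r^2 mod 23 = 7^2 = 3
  bit 2 = 1: r = r^2 * 7 mod 23 = 3^2 * 7 = 9*7 = 17
  bit 3 = 0: r = r^2 mod 23 = 17^2 = 13
  bit 4 = 0: r = r^2 mod 23 = 13^2 = 8
  -> B = 8
s = B^a = 8^2 mod 23  (bits of 2 = 10)
  bit 0 = 1: r = r^2 * 8 mod 23 = 1^2 * 8 = 1*8 = 8
  bit 1 = 0: r = r^2 mod 23 = 8^2 = 18
  -> s = B^a = 18

Answer: 3 8 18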